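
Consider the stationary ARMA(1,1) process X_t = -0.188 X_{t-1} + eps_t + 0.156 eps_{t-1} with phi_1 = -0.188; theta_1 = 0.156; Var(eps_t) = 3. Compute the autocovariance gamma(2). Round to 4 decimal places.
\gamma(2) = 0.0182

Multiply the model equation by X_{t-k} and take expectations. With theta_0 = psi_0 = 1 and psi_j the MA(infinity) weights, this gives
  gamma(k) - sum_i phi_i gamma(k-i) = c_k,
  c_k = sigma^2 * sum_{j=k..q} theta_j psi_{j-k}   (c_k = 0 for k > q),
using gamma(-m) = gamma(m).
psi-weights needed (psi_j = theta_j + sum_i phi_i psi_{j-i}):
  psi_1 = theta_1 + phi_1 = 0.156 + (-0.188) = -0.032
Right-hand sides:
  c_0 = sigma^2 (1 + theta_1 psi_1) = 3 * (1 + (0.156)(-0.032)) = 3 * 0.995008 = 2.985024
  c_1 = sigma^2 theta_1 = 3 * (0.156) = 0.468
  c_2 = 0
Equations for k = 0 and k = 1 (AR order 1):
  gamma(0) = phi_1 gamma(1) + c_0
  gamma(1) = phi_1 gamma(0) + c_1
Substituting the second into the first: gamma(0) (1 - phi_1^2) = c_0 + phi_1 c_1, so
  gamma(0) = (c_0 + phi_1 c_1) / (1 - phi_1^2) = (2.985024 + (-0.188)(0.468)) / (1 - (-0.188)^2) = 2.89704 / 0.964656 = 3.003185.
  gamma(1) = phi_1 gamma(0) + c_1 = (-0.188)(3.003185) + (0.468) = -0.096599.
For k = 2 (> q): gamma(2) = phi_1 gamma(1) = (-0.188)(-0.096599) = 0.018161.
Therefore gamma(2) = 0.0182 (to 4 decimal places).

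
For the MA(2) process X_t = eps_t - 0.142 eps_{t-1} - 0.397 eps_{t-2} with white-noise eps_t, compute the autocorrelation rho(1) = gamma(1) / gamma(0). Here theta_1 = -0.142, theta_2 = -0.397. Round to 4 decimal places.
\rho(1) = -0.0727

For an MA(q) process with theta_0 = 1, the autocovariance is
  gamma(k) = sigma^2 * sum_{i=0..q-k} theta_i * theta_{i+k},
and rho(k) = gamma(k) / gamma(0). Sigma^2 cancels.
  numerator   = (1)*(-0.142) + (-0.142)*(-0.397) = -0.085626.
  denominator = (1)^2 + (-0.142)^2 + (-0.397)^2 = 1.177773.
  rho(1) = -0.085626 / 1.177773 = -0.0727.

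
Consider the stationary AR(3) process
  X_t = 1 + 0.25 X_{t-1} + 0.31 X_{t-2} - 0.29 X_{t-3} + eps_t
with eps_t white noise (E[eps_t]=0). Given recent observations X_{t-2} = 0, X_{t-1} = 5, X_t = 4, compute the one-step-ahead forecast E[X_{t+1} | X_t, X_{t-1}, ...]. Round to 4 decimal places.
E[X_{t+1} \mid \mathcal F_t] = 3.5500

For an AR(p) model X_t = c + sum_i phi_i X_{t-i} + eps_t, the
one-step-ahead conditional mean is
  E[X_{t+1} | X_t, ...] = c + sum_i phi_i X_{t+1-i}.
Substitute known values:
  E[X_{t+1} | ...] = 1 + (0.25) * (4) + (0.31) * (5) + (-0.29) * (0)
                   = 3.5500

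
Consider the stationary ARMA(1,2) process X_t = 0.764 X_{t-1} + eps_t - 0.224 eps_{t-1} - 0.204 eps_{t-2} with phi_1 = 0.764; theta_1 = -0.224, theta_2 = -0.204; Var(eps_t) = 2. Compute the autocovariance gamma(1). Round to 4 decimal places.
\gamma(1) = 1.4649

Multiply the model equation by X_{t-k} and take expectations. With theta_0 = psi_0 = 1 and psi_j the MA(infinity) weights, this gives
  gamma(k) - sum_i phi_i gamma(k-i) = c_k,
  c_k = sigma^2 * sum_{j=k..q} theta_j psi_{j-k}   (c_k = 0 for k > q),
using gamma(-m) = gamma(m).
psi-weights needed (psi_j = theta_j + sum_i phi_i psi_{j-i}):
  psi_1 = theta_1 + phi_1 = -0.224 + (0.764) = 0.54
  psi_2 = theta_2 + phi_1 psi_1 = -0.204 + (0.764)(0.54) = 0.20856
Right-hand sides:
  c_0 = sigma^2 (1 + theta_1 psi_1 + theta_2 psi_2) = 2 * (1 + (-0.224)(0.54) + (-0.204)(0.20856)) = 2 * 0.836494 = 1.672988
  c_1 = sigma^2 (theta_1 + theta_2 psi_1) = 2 * (-0.224 + (-0.204)(0.54)) = -0.66832
  c_2 = sigma^2 theta_2 = 2 * (-0.204) = -0.408
Equations for k = 0 and k = 1 (AR order 1):
  gamma(0) = phi_1 gamma(1) + c_0
  gamma(1) = phi_1 gamma(0) + c_1
Substituting the second into the first: gamma(0) (1 - phi_1^2) = c_0 + phi_1 c_1, so
  gamma(0) = (c_0 + phi_1 c_1) / (1 - phi_1^2) = (1.672988 + (0.764)(-0.66832)) / (1 - (0.764)^2) = 1.162391 / 0.416304 = 2.792169.
  gamma(1) = phi_1 gamma(0) + c_1 = (0.764)(2.792169) + (-0.66832) = 1.464897.
Therefore gamma(1) = 1.4649 (to 4 decimal places).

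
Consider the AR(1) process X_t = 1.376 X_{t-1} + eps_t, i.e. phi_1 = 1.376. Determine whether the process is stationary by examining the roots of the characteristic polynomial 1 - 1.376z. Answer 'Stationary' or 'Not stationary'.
\text{Not stationary}

The AR(p) characteristic polynomial is P(z) = 1 - 1.376z.
Stationarity requires all roots to lie outside the unit circle, i.e. |z| > 1 for every root.
This is linear in z: 1 + (-1.376) z = 0  =>  z = -1/(-1.376) = 0.726744,  |z| = 0.726744.
Moduli of all roots: 0.7267.
All moduli strictly greater than 1? No.
Verdict: Not stationary.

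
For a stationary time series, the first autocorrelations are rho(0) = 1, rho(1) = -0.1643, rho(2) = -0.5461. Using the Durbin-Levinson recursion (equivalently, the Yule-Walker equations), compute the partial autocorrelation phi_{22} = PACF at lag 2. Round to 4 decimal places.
\phi_{22} = -0.5890

The PACF at lag k is phi_{kk}, the last component of the solution
to the Yule-Walker system G_k phi = r_k where
  (G_k)_{ij} = rho(|i - j|), (r_k)_i = rho(i), i,j = 1..k.
Equivalently, Durbin-Levinson gives phi_{kk} iteratively:
  phi_{11} = rho(1)
  phi_{kk} = [rho(k) - sum_{j=1..k-1} phi_{k-1,j} rho(k-j)]
            / [1 - sum_{j=1..k-1} phi_{k-1,j} rho(j)],
  phi_{k,j} = phi_{k-1,j} - phi_{kk} phi_{k-1,k-j},  j = 1..k-1.
Step k = 1:
  phi_11 = rho(1) = -0.1643.
Step k = 2:
  phi_22 = [rho(2) - phi_11 rho(1)] / [1 - phi_11 rho(1)] = [-0.5461 - (-0.1643)(-0.1643)] / [1 - (-0.1643)(-0.1643)]
         = -0.57309449 / 0.97300551 = -0.589.
Therefore phi_{22} = -0.5890.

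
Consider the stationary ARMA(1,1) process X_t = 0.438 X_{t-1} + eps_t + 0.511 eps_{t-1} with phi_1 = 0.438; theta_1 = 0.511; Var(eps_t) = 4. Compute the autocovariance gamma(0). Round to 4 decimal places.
\gamma(0) = 8.4576

Multiply the model equation by X_{t-k} and take expectations. With theta_0 = psi_0 = 1 and psi_j the MA(infinity) weights, this gives
  gamma(k) - sum_i phi_i gamma(k-i) = c_k,
  c_k = sigma^2 * sum_{j=k..q} theta_j psi_{j-k}   (c_k = 0 for k > q),
using gamma(-m) = gamma(m).
psi-weights needed (psi_j = theta_j + sum_i phi_i psi_{j-i}):
  psi_1 = theta_1 + phi_1 = 0.511 + (0.438) = 0.949
Right-hand sides:
  c_0 = sigma^2 (1 + theta_1 psi_1) = 4 * (1 + (0.511)(0.949)) = 4 * 1.484939 = 5.939756
  c_1 = sigma^2 theta_1 = 4 * (0.511) = 2.044
  c_2 = 0
Equations for k = 0 and k = 1 (AR order 1):
  gamma(0) = phi_1 gamma(1) + c_0
  gamma(1) = phi_1 gamma(0) + c_1
Substituting the second into the first: gamma(0) (1 - phi_1^2) = c_0 + phi_1 c_1, so
  gamma(0) = (c_0 + phi_1 c_1) / (1 - phi_1^2) = (5.939756 + (0.438)(2.044)) / (1 - (0.438)^2) = 6.835028 / 0.808156 = 8.45756.
Therefore gamma(0) = 8.4576 (to 4 decimal places).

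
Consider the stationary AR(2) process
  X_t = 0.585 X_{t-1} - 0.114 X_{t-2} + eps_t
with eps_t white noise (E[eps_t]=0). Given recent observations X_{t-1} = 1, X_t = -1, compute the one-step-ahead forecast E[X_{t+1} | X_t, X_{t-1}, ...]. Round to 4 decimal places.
E[X_{t+1} \mid \mathcal F_t] = -0.6990

For an AR(p) model X_t = c + sum_i phi_i X_{t-i} + eps_t, the
one-step-ahead conditional mean is
  E[X_{t+1} | X_t, ...] = c + sum_i phi_i X_{t+1-i}.
Substitute known values:
  E[X_{t+1} | ...] = (0.585) * (-1) + (-0.114) * (1)
                   = -0.6990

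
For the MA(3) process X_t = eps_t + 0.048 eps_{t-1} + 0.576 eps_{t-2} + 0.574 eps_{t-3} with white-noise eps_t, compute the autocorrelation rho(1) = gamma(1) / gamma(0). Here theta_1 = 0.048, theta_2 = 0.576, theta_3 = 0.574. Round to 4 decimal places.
\rho(1) = 0.2442

For an MA(q) process with theta_0 = 1, the autocovariance is
  gamma(k) = sigma^2 * sum_{i=0..q-k} theta_i * theta_{i+k},
and rho(k) = gamma(k) / gamma(0). Sigma^2 cancels.
  numerator   = (1)*(0.048) + (0.048)*(0.576) + (0.576)*(0.574) = 0.406272.
  denominator = (1)^2 + (0.048)^2 + (0.576)^2 + (0.574)^2 = 1.663556.
  rho(1) = 0.406272 / 1.663556 = 0.2442.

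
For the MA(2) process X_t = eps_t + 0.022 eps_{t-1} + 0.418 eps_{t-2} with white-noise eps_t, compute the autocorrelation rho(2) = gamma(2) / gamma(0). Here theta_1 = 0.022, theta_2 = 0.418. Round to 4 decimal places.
\rho(2) = 0.3557

For an MA(q) process with theta_0 = 1, the autocovariance is
  gamma(k) = sigma^2 * sum_{i=0..q-k} theta_i * theta_{i+k},
and rho(k) = gamma(k) / gamma(0). Sigma^2 cancels.
  numerator   = (1)*(0.418) = 0.418.
  denominator = (1)^2 + (0.022)^2 + (0.418)^2 = 1.175208.
  rho(2) = 0.418 / 1.175208 = 0.3557.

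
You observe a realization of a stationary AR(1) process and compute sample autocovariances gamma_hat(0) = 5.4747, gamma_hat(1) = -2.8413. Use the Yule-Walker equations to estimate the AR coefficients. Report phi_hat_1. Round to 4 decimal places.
\hat\phi_{1} = -0.5190

The Yule-Walker equations for an AR(p) process read, in matrix form,
  Gamma_p phi = r_p,   with   (Gamma_p)_{ij} = gamma(|i - j|),
                       (r_p)_i = gamma(i),   i,j = 1..p.
Substitute the sample gammas (Toeplitz matrix and right-hand side of size 1):
  Gamma_p = [[5.4747]]
  r_p     = [-2.8413]
With p = 1 this is the single equation gamma(0) phi_1 = gamma(1):
  phi_hat_1 = gamma(1) / gamma(0) = -2.8413 / 5.4747 = -0.5190.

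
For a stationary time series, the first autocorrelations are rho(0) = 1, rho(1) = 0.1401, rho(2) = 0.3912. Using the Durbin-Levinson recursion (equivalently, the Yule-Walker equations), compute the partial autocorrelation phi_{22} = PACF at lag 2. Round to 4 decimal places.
\phi_{22} = 0.3790

The PACF at lag k is phi_{kk}, the last component of the solution
to the Yule-Walker system G_k phi = r_k where
  (G_k)_{ij} = rho(|i - j|), (r_k)_i = rho(i), i,j = 1..k.
Equivalently, Durbin-Levinson gives phi_{kk} iteratively:
  phi_{11} = rho(1)
  phi_{kk} = [rho(k) - sum_{j=1..k-1} phi_{k-1,j} rho(k-j)]
            / [1 - sum_{j=1..k-1} phi_{k-1,j} rho(j)],
  phi_{k,j} = phi_{k-1,j} - phi_{kk} phi_{k-1,k-j},  j = 1..k-1.
Step k = 1:
  phi_11 = rho(1) = 0.1401.
Step k = 2:
  phi_22 = [rho(2) - phi_11 rho(1)] / [1 - phi_11 rho(1)] = [0.3912 - (0.1401)(0.1401)] / [1 - (0.1401)(0.1401)]
         = 0.37157199 / 0.98037199 = 0.379.
Therefore phi_{22} = 0.3790.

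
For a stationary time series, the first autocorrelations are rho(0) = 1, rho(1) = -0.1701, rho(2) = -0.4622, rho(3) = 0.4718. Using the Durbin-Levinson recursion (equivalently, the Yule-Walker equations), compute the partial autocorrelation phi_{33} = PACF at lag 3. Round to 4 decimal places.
\phi_{33} = 0.3700

The PACF at lag k is phi_{kk}, the last component of the solution
to the Yule-Walker system G_k phi = r_k where
  (G_k)_{ij} = rho(|i - j|), (r_k)_i = rho(i), i,j = 1..k.
Equivalently, Durbin-Levinson gives phi_{kk} iteratively:
  phi_{11} = rho(1)
  phi_{kk} = [rho(k) - sum_{j=1..k-1} phi_{k-1,j} rho(k-j)]
            / [1 - sum_{j=1..k-1} phi_{k-1,j} rho(j)],
  phi_{k,j} = phi_{k-1,j} - phi_{kk} phi_{k-1,k-j},  j = 1..k-1.
Step k = 1:
  phi_11 = rho(1) = -0.1701.
Step k = 2:
  phi_22 = [rho(2) - phi_11 rho(1)] / [1 - phi_11 rho(1)] = [-0.4622 - (-0.1701)(-0.1701)] / [1 - (-0.1701)(-0.1701)]
         = -0.49113401 / 0.97106599 = -0.505768.
  Update: phi_21 = phi_11 - phi_22 phi_11 = -0.1701 - (-0.505768)(-0.1701) = -0.256131.
Step k = 3:
  phi_33 = [rho(3) - phi_21 rho(2) - phi_22 rho(1)] / [1 - phi_21 rho(1) - phi_22 rho(2)]
    numerator   = 0.4718 - (-0.256131)(-0.4622) - (-0.505768)(-0.1701) = 0.26738508
    denominator = 1 - (-0.256131)(-0.1701) - (-0.505768)(-0.4622) = 0.72266617
  phi_33 = 0.26738508 / 0.72266617 = 0.37.
Therefore phi_{33} = 0.3700.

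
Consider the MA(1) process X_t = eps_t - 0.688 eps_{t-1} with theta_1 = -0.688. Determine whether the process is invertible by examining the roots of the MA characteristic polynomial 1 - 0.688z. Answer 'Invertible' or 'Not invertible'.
\text{Invertible}

The MA(q) characteristic polynomial is P(z) = 1 - 0.688z.
Invertibility requires all roots to lie outside the unit circle, i.e. |z| > 1 for every root.
This is linear in z: 1 + (-0.688) z = 0  =>  z = -1/(-0.688) = 1.453488,  |z| = 1.453488.
Moduli of all roots: 1.4535.
All moduli strictly greater than 1? Yes.
Verdict: Invertible.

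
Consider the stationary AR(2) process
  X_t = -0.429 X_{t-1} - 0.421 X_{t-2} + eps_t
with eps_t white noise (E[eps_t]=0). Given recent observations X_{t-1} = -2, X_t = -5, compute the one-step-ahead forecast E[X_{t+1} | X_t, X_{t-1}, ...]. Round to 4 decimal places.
E[X_{t+1} \mid \mathcal F_t] = 2.9870

For an AR(p) model X_t = c + sum_i phi_i X_{t-i} + eps_t, the
one-step-ahead conditional mean is
  E[X_{t+1} | X_t, ...] = c + sum_i phi_i X_{t+1-i}.
Substitute known values:
  E[X_{t+1} | ...] = (-0.429) * (-5) + (-0.421) * (-2)
                   = 2.9870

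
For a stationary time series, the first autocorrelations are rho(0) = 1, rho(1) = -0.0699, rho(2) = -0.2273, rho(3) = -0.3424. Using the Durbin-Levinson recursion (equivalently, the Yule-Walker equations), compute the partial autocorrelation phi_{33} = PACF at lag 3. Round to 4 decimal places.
\phi_{33} = -0.4021

The PACF at lag k is phi_{kk}, the last component of the solution
to the Yule-Walker system G_k phi = r_k where
  (G_k)_{ij} = rho(|i - j|), (r_k)_i = rho(i), i,j = 1..k.
Equivalently, Durbin-Levinson gives phi_{kk} iteratively:
  phi_{11} = rho(1)
  phi_{kk} = [rho(k) - sum_{j=1..k-1} phi_{k-1,j} rho(k-j)]
            / [1 - sum_{j=1..k-1} phi_{k-1,j} rho(j)],
  phi_{k,j} = phi_{k-1,j} - phi_{kk} phi_{k-1,k-j},  j = 1..k-1.
Step k = 1:
  phi_11 = rho(1) = -0.0699.
Step k = 2:
  phi_22 = [rho(2) - phi_11 rho(1)] / [1 - phi_11 rho(1)] = [-0.2273 - (-0.0699)(-0.0699)] / [1 - (-0.0699)(-0.0699)]
         = -0.23218601 / 0.99511399 = -0.233326.
  Update: phi_21 = phi_11 - phi_22 phi_11 = -0.0699 - (-0.233326)(-0.0699) = -0.086209.
Step k = 3:
  phi_33 = [rho(3) - phi_21 rho(2) - phi_22 rho(1)] / [1 - phi_21 rho(1) - phi_22 rho(2)]
    numerator   = -0.3424 - (-0.086209)(-0.2273) - (-0.233326)(-0.0699) = -0.37830491
    denominator = 1 - (-0.086209)(-0.0699) - (-0.233326)(-0.2273) = 0.94093895
  phi_33 = -0.37830491 / 0.94093895 = -0.4021.
Therefore phi_{33} = -0.4021.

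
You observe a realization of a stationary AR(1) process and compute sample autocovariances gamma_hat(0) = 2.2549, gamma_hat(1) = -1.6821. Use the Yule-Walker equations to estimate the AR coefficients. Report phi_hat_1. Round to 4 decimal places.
\hat\phi_{1} = -0.7460

The Yule-Walker equations for an AR(p) process read, in matrix form,
  Gamma_p phi = r_p,   with   (Gamma_p)_{ij} = gamma(|i - j|),
                       (r_p)_i = gamma(i),   i,j = 1..p.
Substitute the sample gammas (Toeplitz matrix and right-hand side of size 1):
  Gamma_p = [[2.2549]]
  r_p     = [-1.6821]
With p = 1 this is the single equation gamma(0) phi_1 = gamma(1):
  phi_hat_1 = gamma(1) / gamma(0) = -1.6821 / 2.2549 = -0.7460.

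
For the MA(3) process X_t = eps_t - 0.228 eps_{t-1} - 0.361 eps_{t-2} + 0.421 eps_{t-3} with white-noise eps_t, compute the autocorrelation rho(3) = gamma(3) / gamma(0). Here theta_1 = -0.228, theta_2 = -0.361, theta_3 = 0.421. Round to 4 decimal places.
\rho(3) = 0.3097

For an MA(q) process with theta_0 = 1, the autocovariance is
  gamma(k) = sigma^2 * sum_{i=0..q-k} theta_i * theta_{i+k},
and rho(k) = gamma(k) / gamma(0). Sigma^2 cancels.
  numerator   = (1)*(0.421) = 0.421.
  denominator = (1)^2 + (-0.228)^2 + (-0.361)^2 + (0.421)^2 = 1.359546.
  rho(3) = 0.421 / 1.359546 = 0.3097.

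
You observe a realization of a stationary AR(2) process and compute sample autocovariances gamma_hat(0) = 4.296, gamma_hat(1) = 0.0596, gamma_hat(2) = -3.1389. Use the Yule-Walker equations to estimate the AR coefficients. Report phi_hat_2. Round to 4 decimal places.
\hat\phi_{2} = -0.7310

The Yule-Walker equations for an AR(p) process read, in matrix form,
  Gamma_p phi = r_p,   with   (Gamma_p)_{ij} = gamma(|i - j|),
                       (r_p)_i = gamma(i),   i,j = 1..p.
Substitute the sample gammas (Toeplitz matrix and right-hand side of size 2):
  Gamma_p = [[4.296, 0.0596], [0.0596, 4.296]]
  r_p     = [0.0596, -3.1389]
Written out:
  4.296 phi_1 + 0.0596 phi_2 = 0.0596
  0.0596 phi_1 + 4.296 phi_2 = -3.1389
Solve by Cramer's rule:
  det = gamma(0)^2 - gamma(1)^2 = (4.296)^2 - (0.0596)^2 = 18.455616 - 0.00355216 = 18.45206384
  phi_hat_1 = [gamma(1) gamma(0) - gamma(1) gamma(2)] / det = [(0.0596)(4.296) - (0.0596)(-3.1389)] / 18.45206384 = 0.44312004 / 18.45206384 = 0.024
  phi_hat_2 = [gamma(0) gamma(2) - gamma(1)^2] / det = [(4.296)(-3.1389) - (0.0596)^2] / 18.45206384 = -13.48826656 / 18.45206384 = -0.731
So phi_hat = [0.0240, -0.7310].
Therefore phi_hat_2 = -0.7310.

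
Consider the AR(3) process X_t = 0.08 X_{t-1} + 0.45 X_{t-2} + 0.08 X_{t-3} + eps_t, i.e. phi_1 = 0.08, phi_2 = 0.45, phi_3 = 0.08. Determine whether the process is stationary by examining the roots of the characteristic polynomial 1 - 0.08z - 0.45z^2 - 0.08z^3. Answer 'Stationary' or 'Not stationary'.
\text{Stationary}

The AR(p) characteristic polynomial is P(z) = 1 - 0.08z - 0.45z^2 - 0.08z^3.
Stationarity requires all roots to lie outside the unit circle, i.e. |z| > 1 for every root.
Degree 3: look for a simple real root z0 first, then factor out (1 - z/z0) and solve the remaining quadratic.
Testing z0 = -2: P(-2) = 1 + (-0.08)(-2) + (-0.45)(-2)^2 + (-0.08)(-2)^3
  = 1 + (0.16) + (-1.8) + (0.64) = 0.  So z_0 = -2 is a root, |z_0| = 2.
Divide out the factor (1 + 0.5 z) = (1 - z/z0) (since 1/z0 = -0.5):
  P(z) = (1 + 0.5 z)(1 + (-0.58) z + (-0.16) z^2)
  [check: z-coef -0.58 - (-0.5) = -0.08; z^2-coef -0.16 - (-0.5)(-0.58) = -0.45; z^3-coef -(-0.5)(-0.16) = -0.08.]
Remaining roots from the quadratic factor 1 + (-0.58) z + (-0.16) z^2:
  Set 1 + (-0.58) z + (-0.16) z^2 = 0, i.e. a z^2 + b z + c = 0 with a = -0.16, b = -0.58, c = 1.
  Discriminant D = b^2 - 4ac = (-0.58)^2 - 4*(-0.16)*1 = 0.3364 - (-0.64) = 0.9764.
  D >= 0, so the roots are real: z = (-b +/- sqrt(D)) / (2a) = (0.58 +/- 0.98813) / (-0.32).
    z_1 = (0.58 + 0.98813) / (-0.32) = -4.9004,   |z_1| = 4.9004.
    z_2 = (0.58 - 0.98813) / (-0.32) = 1.2754,   |z_2| = 1.2754.
Moduli of all roots: 2.0000, 4.9004, 1.2754.
All moduli strictly greater than 1? Yes.
Verdict: Stationary.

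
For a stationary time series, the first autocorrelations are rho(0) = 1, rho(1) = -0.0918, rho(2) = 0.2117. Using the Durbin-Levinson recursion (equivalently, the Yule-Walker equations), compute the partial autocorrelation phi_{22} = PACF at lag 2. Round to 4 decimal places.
\phi_{22} = 0.2050

The PACF at lag k is phi_{kk}, the last component of the solution
to the Yule-Walker system G_k phi = r_k where
  (G_k)_{ij} = rho(|i - j|), (r_k)_i = rho(i), i,j = 1..k.
Equivalently, Durbin-Levinson gives phi_{kk} iteratively:
  phi_{11} = rho(1)
  phi_{kk} = [rho(k) - sum_{j=1..k-1} phi_{k-1,j} rho(k-j)]
            / [1 - sum_{j=1..k-1} phi_{k-1,j} rho(j)],
  phi_{k,j} = phi_{k-1,j} - phi_{kk} phi_{k-1,k-j},  j = 1..k-1.
Step k = 1:
  phi_11 = rho(1) = -0.0918.
Step k = 2:
  phi_22 = [rho(2) - phi_11 rho(1)] / [1 - phi_11 rho(1)] = [0.2117 - (-0.0918)(-0.0918)] / [1 - (-0.0918)(-0.0918)]
         = 0.20327276 / 0.99157276 = 0.205.
Therefore phi_{22} = 0.2050.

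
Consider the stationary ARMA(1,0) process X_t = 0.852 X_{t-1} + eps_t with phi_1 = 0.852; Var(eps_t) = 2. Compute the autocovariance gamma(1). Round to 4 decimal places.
\gamma(1) = 6.2168

Multiply the model equation by X_{t-k} and take expectations. With theta_0 = psi_0 = 1 and psi_j the MA(infinity) weights, this gives
  gamma(k) - sum_i phi_i gamma(k-i) = c_k,
  c_k = sigma^2 * sum_{j=k..q} theta_j psi_{j-k}   (c_k = 0 for k > q),
using gamma(-m) = gamma(m).
Pure AR (q = 0): c_0 = sigma^2 = 2, c_k = 0 for k >= 1.
Equations for k = 0 and k = 1 (AR order 1):
  gamma(0) = phi_1 gamma(1) + c_0
  gamma(1) = phi_1 gamma(0) + c_1
Substituting the second into the first: gamma(0) (1 - phi_1^2) = c_0 + phi_1 c_1, so
  gamma(0) = c_0 / (1 - phi_1^2) = 2 / (1 - (0.852)^2) = 2 / 0.274096 = 7.296714.
  gamma(1) = phi_1 gamma(0) = (0.852)(7.296714) = 6.2168.
Therefore gamma(1) = 6.2168 (to 4 decimal places).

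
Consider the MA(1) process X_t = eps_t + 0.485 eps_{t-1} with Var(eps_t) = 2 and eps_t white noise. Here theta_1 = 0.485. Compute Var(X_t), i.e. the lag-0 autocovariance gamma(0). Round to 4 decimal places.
\gamma(0) = 2.4705

For an MA(q) process X_t = eps_t + sum_i theta_i eps_{t-i} with
Var(eps_t) = sigma^2, the variance is
  gamma(0) = sigma^2 * (1 + sum_i theta_i^2).
  sum_i theta_i^2 = (0.485)^2 = 0.235225.
  gamma(0) = 2 * (1 + 0.235225) = 2 * 1.235225 = 2.47045, which rounds to 2.4705.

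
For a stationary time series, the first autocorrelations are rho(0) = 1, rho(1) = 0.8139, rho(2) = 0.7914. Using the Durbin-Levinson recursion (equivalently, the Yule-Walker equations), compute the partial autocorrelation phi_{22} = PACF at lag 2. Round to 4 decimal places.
\phi_{22} = 0.3820

The PACF at lag k is phi_{kk}, the last component of the solution
to the Yule-Walker system G_k phi = r_k where
  (G_k)_{ij} = rho(|i - j|), (r_k)_i = rho(i), i,j = 1..k.
Equivalently, Durbin-Levinson gives phi_{kk} iteratively:
  phi_{11} = rho(1)
  phi_{kk} = [rho(k) - sum_{j=1..k-1} phi_{k-1,j} rho(k-j)]
            / [1 - sum_{j=1..k-1} phi_{k-1,j} rho(j)],
  phi_{k,j} = phi_{k-1,j} - phi_{kk} phi_{k-1,k-j},  j = 1..k-1.
Step k = 1:
  phi_11 = rho(1) = 0.8139.
Step k = 2:
  phi_22 = [rho(2) - phi_11 rho(1)] / [1 - phi_11 rho(1)] = [0.7914 - (0.8139)(0.8139)] / [1 - (0.8139)(0.8139)]
         = 0.12896679 / 0.33756679 = 0.382.
Therefore phi_{22} = 0.3820.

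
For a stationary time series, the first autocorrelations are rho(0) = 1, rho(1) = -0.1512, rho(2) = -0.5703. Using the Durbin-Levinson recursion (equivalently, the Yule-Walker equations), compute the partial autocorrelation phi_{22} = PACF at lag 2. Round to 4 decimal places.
\phi_{22} = -0.6070

The PACF at lag k is phi_{kk}, the last component of the solution
to the Yule-Walker system G_k phi = r_k where
  (G_k)_{ij} = rho(|i - j|), (r_k)_i = rho(i), i,j = 1..k.
Equivalently, Durbin-Levinson gives phi_{kk} iteratively:
  phi_{11} = rho(1)
  phi_{kk} = [rho(k) - sum_{j=1..k-1} phi_{k-1,j} rho(k-j)]
            / [1 - sum_{j=1..k-1} phi_{k-1,j} rho(j)],
  phi_{k,j} = phi_{k-1,j} - phi_{kk} phi_{k-1,k-j},  j = 1..k-1.
Step k = 1:
  phi_11 = rho(1) = -0.1512.
Step k = 2:
  phi_22 = [rho(2) - phi_11 rho(1)] / [1 - phi_11 rho(1)] = [-0.5703 - (-0.1512)(-0.1512)] / [1 - (-0.1512)(-0.1512)]
         = -0.59316144 / 0.97713856 = -0.607.
Therefore phi_{22} = -0.6070.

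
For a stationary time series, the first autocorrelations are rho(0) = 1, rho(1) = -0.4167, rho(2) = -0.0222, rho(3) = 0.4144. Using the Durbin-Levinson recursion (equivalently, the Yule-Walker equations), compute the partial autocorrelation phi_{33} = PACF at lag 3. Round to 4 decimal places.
\phi_{33} = 0.3900

The PACF at lag k is phi_{kk}, the last component of the solution
to the Yule-Walker system G_k phi = r_k where
  (G_k)_{ij} = rho(|i - j|), (r_k)_i = rho(i), i,j = 1..k.
Equivalently, Durbin-Levinson gives phi_{kk} iteratively:
  phi_{11} = rho(1)
  phi_{kk} = [rho(k) - sum_{j=1..k-1} phi_{k-1,j} rho(k-j)]
            / [1 - sum_{j=1..k-1} phi_{k-1,j} rho(j)],
  phi_{k,j} = phi_{k-1,j} - phi_{kk} phi_{k-1,k-j},  j = 1..k-1.
Step k = 1:
  phi_11 = rho(1) = -0.4167.
Step k = 2:
  phi_22 = [rho(2) - phi_11 rho(1)] / [1 - phi_11 rho(1)] = [-0.0222 - (-0.4167)(-0.4167)] / [1 - (-0.4167)(-0.4167)]
         = -0.19583889 / 0.82636111 = -0.236989.
  Update: phi_21 = phi_11 - phi_22 phi_11 = -0.4167 - (-0.236989)(-0.4167) = -0.515454.
Step k = 3:
  phi_33 = [rho(3) - phi_21 rho(2) - phi_22 rho(1)] / [1 - phi_21 rho(1) - phi_22 rho(2)]
    numerator   = 0.4144 - (-0.515454)(-0.0222) - (-0.236989)(-0.4167) = 0.30420342
    denominator = 1 - (-0.515454)(-0.4167) - (-0.236989)(-0.0222) = 0.77994935
  phi_33 = 0.30420342 / 0.77994935 = 0.39.
Therefore phi_{33} = 0.3900.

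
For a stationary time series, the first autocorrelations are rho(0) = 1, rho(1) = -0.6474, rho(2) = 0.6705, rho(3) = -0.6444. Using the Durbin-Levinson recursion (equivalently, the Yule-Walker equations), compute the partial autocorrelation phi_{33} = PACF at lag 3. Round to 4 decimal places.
\phi_{33} = -0.2500

The PACF at lag k is phi_{kk}, the last component of the solution
to the Yule-Walker system G_k phi = r_k where
  (G_k)_{ij} = rho(|i - j|), (r_k)_i = rho(i), i,j = 1..k.
Equivalently, Durbin-Levinson gives phi_{kk} iteratively:
  phi_{11} = rho(1)
  phi_{kk} = [rho(k) - sum_{j=1..k-1} phi_{k-1,j} rho(k-j)]
            / [1 - sum_{j=1..k-1} phi_{k-1,j} rho(j)],
  phi_{k,j} = phi_{k-1,j} - phi_{kk} phi_{k-1,k-j},  j = 1..k-1.
Step k = 1:
  phi_11 = rho(1) = -0.6474.
Step k = 2:
  phi_22 = [rho(2) - phi_11 rho(1)] / [1 - phi_11 rho(1)] = [0.6705 - (-0.6474)(-0.6474)] / [1 - (-0.6474)(-0.6474)]
         = 0.25137324 / 0.58087324 = 0.432751.
  Update: phi_21 = phi_11 - phi_22 phi_11 = -0.6474 - (0.432751)(-0.6474) = -0.367237.
Step k = 3:
  phi_33 = [rho(3) - phi_21 rho(2) - phi_22 rho(1)] / [1 - phi_21 rho(1) - phi_22 rho(2)]
    numerator   = -0.6444 - (-0.367237)(0.6705) - (0.432751)(-0.6474) = -0.11800468
    denominator = 1 - (-0.367237)(-0.6474) - (0.432751)(0.6705) = 0.47209132
  phi_33 = -0.11800468 / 0.47209132 = -0.25.
Therefore phi_{33} = -0.2500.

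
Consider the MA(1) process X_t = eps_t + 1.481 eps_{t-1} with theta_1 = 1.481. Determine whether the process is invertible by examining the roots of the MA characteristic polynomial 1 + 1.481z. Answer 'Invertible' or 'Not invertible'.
\text{Not invertible}

The MA(q) characteristic polynomial is P(z) = 1 + 1.481z.
Invertibility requires all roots to lie outside the unit circle, i.e. |z| > 1 for every root.
This is linear in z: 1 + (1.481) z = 0  =>  z = -1/(1.481) = -0.675219,  |z| = 0.675219.
Moduli of all roots: 0.6752.
All moduli strictly greater than 1? No.
Verdict: Not invertible.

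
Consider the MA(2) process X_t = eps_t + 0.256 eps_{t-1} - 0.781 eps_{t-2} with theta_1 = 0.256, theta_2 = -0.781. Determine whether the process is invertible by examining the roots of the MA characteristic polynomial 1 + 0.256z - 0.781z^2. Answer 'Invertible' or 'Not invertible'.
\text{Not invertible}

The MA(q) characteristic polynomial is P(z) = 1 + 0.256z - 0.781z^2.
Invertibility requires all roots to lie outside the unit circle, i.e. |z| > 1 for every root.
Set 1 + (0.256) z + (-0.781) z^2 = 0, i.e. a z^2 + b z + c = 0 with a = -0.781, b = 0.256, c = 1.
Discriminant D = b^2 - 4ac = (0.256)^2 - 4*(-0.781)*1 = 0.065536 - (-3.124) = 3.189536.
D >= 0, so the roots are real: z = (-b +/- sqrt(D)) / (2a) = (-0.256 +/- 1.785927) / (-1.562).
  z_1 = (-0.256 + 1.785927) / (-1.562) = -0.9795,   |z_1| = 0.9795.
  z_2 = (-0.256 - 1.785927) / (-1.562) = 1.3073,   |z_2| = 1.3073.
Moduli of all roots: 0.9795, 1.3073.
All moduli strictly greater than 1? No.
Verdict: Not invertible.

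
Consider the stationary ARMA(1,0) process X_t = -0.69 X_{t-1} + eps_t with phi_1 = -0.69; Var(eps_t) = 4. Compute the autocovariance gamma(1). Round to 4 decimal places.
\gamma(1) = -5.2682

Multiply the model equation by X_{t-k} and take expectations. With theta_0 = psi_0 = 1 and psi_j the MA(infinity) weights, this gives
  gamma(k) - sum_i phi_i gamma(k-i) = c_k,
  c_k = sigma^2 * sum_{j=k..q} theta_j psi_{j-k}   (c_k = 0 for k > q),
using gamma(-m) = gamma(m).
Pure AR (q = 0): c_0 = sigma^2 = 4, c_k = 0 for k >= 1.
Equations for k = 0 and k = 1 (AR order 1):
  gamma(0) = phi_1 gamma(1) + c_0
  gamma(1) = phi_1 gamma(0) + c_1
Substituting the second into the first: gamma(0) (1 - phi_1^2) = c_0 + phi_1 c_1, so
  gamma(0) = c_0 / (1 - phi_1^2) = 4 / (1 - (-0.69)^2) = 4 / 0.5239 = 7.635045.
  gamma(1) = phi_1 gamma(0) = (-0.69)(7.635045) = -5.268181.
Therefore gamma(1) = -5.2682 (to 4 decimal places).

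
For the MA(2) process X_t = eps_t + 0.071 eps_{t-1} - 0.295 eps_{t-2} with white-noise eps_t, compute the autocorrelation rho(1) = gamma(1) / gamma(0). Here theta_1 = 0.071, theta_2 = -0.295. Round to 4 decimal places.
\rho(1) = 0.0458

For an MA(q) process with theta_0 = 1, the autocovariance is
  gamma(k) = sigma^2 * sum_{i=0..q-k} theta_i * theta_{i+k},
and rho(k) = gamma(k) / gamma(0). Sigma^2 cancels.
  numerator   = (1)*(0.071) + (0.071)*(-0.295) = 0.050055.
  denominator = (1)^2 + (0.071)^2 + (-0.295)^2 = 1.092066.
  rho(1) = 0.050055 / 1.092066 = 0.0458.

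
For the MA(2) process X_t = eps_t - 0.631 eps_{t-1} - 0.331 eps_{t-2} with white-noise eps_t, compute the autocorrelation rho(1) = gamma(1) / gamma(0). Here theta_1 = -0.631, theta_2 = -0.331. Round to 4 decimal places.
\rho(1) = -0.2800

For an MA(q) process with theta_0 = 1, the autocovariance is
  gamma(k) = sigma^2 * sum_{i=0..q-k} theta_i * theta_{i+k},
and rho(k) = gamma(k) / gamma(0). Sigma^2 cancels.
  numerator   = (1)*(-0.631) + (-0.631)*(-0.331) = -0.422139.
  denominator = (1)^2 + (-0.631)^2 + (-0.331)^2 = 1.507722.
  rho(1) = -0.422139 / 1.507722 = -0.2800.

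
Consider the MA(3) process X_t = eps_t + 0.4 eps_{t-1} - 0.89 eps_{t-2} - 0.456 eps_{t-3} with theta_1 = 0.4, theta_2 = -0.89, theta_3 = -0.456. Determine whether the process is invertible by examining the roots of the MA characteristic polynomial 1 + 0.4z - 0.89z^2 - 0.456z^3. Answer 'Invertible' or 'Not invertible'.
\text{Invertible}

The MA(q) characteristic polynomial is P(z) = 1 + 0.4z - 0.89z^2 - 0.456z^3.
Invertibility requires all roots to lie outside the unit circle, i.e. |z| > 1 for every root.
Degree 3: look for a simple real root z0 first, then factor out (1 - z/z0) and solve the remaining quadratic.
Testing z0 = -1.25: P(-1.25) = 1 + (0.4)(-1.25) + (-0.89)(-1.25)^2 + (-0.456)(-1.25)^3
  = 1 + (-0.5) + (-1.390625) + (0.890625) = 0.  So z_0 = -1.25 is a root, |z_0| = 1.25.
Divide out the factor (1 + 0.8 z) = (1 - z/z0) (since 1/z0 = -0.8):
  P(z) = (1 + 0.8 z)(1 + (-0.4) z + (-0.57) z^2)
  [check: z-coef -0.4 - (-0.8) = 0.4; z^2-coef -0.57 - (-0.8)(-0.4) = -0.89; z^3-coef -(-0.8)(-0.57) = -0.456.]
Remaining roots from the quadratic factor 1 + (-0.4) z + (-0.57) z^2:
  Set 1 + (-0.4) z + (-0.57) z^2 = 0, i.e. a z^2 + b z + c = 0 with a = -0.57, b = -0.4, c = 1.
  Discriminant D = b^2 - 4ac = (-0.4)^2 - 4*(-0.57)*1 = 0.16 - (-2.28) = 2.44.
  D >= 0, so the roots are real: z = (-b +/- sqrt(D)) / (2a) = (0.4 +/- 1.56205) / (-1.14).
    z_1 = (0.4 + 1.56205) / (-1.14) = -1.7211,   |z_1| = 1.7211.
    z_2 = (0.4 - 1.56205) / (-1.14) = 1.0193,   |z_2| = 1.0193.
Moduli of all roots: 1.2500, 1.7211, 1.0193.
All moduli strictly greater than 1? Yes.
Verdict: Invertible.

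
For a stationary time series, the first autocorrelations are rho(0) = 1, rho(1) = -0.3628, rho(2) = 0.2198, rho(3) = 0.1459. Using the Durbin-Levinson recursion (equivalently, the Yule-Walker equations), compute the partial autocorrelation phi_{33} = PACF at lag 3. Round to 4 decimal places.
\phi_{33} = 0.2960

The PACF at lag k is phi_{kk}, the last component of the solution
to the Yule-Walker system G_k phi = r_k where
  (G_k)_{ij} = rho(|i - j|), (r_k)_i = rho(i), i,j = 1..k.
Equivalently, Durbin-Levinson gives phi_{kk} iteratively:
  phi_{11} = rho(1)
  phi_{kk} = [rho(k) - sum_{j=1..k-1} phi_{k-1,j} rho(k-j)]
            / [1 - sum_{j=1..k-1} phi_{k-1,j} rho(j)],
  phi_{k,j} = phi_{k-1,j} - phi_{kk} phi_{k-1,k-j},  j = 1..k-1.
Step k = 1:
  phi_11 = rho(1) = -0.3628.
Step k = 2:
  phi_22 = [rho(2) - phi_11 rho(1)] / [1 - phi_11 rho(1)] = [0.2198 - (-0.3628)(-0.3628)] / [1 - (-0.3628)(-0.3628)]
         = 0.08817616 / 0.86837616 = 0.101541.
  Update: phi_21 = phi_11 - phi_22 phi_11 = -0.3628 - (0.101541)(-0.3628) = -0.325961.
Step k = 3:
  phi_33 = [rho(3) - phi_21 rho(2) - phi_22 rho(1)] / [1 - phi_21 rho(1) - phi_22 rho(2)]
    numerator   = 0.1459 - (-0.325961)(0.2198) - (0.101541)(-0.3628) = 0.25438541
    denominator = 1 - (-0.325961)(-0.3628) - (0.101541)(0.2198) = 0.85942263
  phi_33 = 0.25438541 / 0.85942263 = 0.296.
Therefore phi_{33} = 0.2960.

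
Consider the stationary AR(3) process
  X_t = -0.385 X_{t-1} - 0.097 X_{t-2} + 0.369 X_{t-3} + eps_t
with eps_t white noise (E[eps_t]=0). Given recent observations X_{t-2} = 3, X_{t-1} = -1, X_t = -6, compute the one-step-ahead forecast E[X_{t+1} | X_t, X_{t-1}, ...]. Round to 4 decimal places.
E[X_{t+1} \mid \mathcal F_t] = 3.5140

For an AR(p) model X_t = c + sum_i phi_i X_{t-i} + eps_t, the
one-step-ahead conditional mean is
  E[X_{t+1} | X_t, ...] = c + sum_i phi_i X_{t+1-i}.
Substitute known values:
  E[X_{t+1} | ...] = (-0.385) * (-6) + (-0.097) * (-1) + (0.369) * (3)
                   = 3.5140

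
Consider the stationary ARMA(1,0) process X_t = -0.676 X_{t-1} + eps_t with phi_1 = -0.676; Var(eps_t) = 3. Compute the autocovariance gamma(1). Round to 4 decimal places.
\gamma(1) = -3.7346

Multiply the model equation by X_{t-k} and take expectations. With theta_0 = psi_0 = 1 and psi_j the MA(infinity) weights, this gives
  gamma(k) - sum_i phi_i gamma(k-i) = c_k,
  c_k = sigma^2 * sum_{j=k..q} theta_j psi_{j-k}   (c_k = 0 for k > q),
using gamma(-m) = gamma(m).
Pure AR (q = 0): c_0 = sigma^2 = 3, c_k = 0 for k >= 1.
Equations for k = 0 and k = 1 (AR order 1):
  gamma(0) = phi_1 gamma(1) + c_0
  gamma(1) = phi_1 gamma(0) + c_1
Substituting the second into the first: gamma(0) (1 - phi_1^2) = c_0 + phi_1 c_1, so
  gamma(0) = c_0 / (1 - phi_1^2) = 3 / (1 - (-0.676)^2) = 3 / 0.543024 = 5.524618.
  gamma(1) = phi_1 gamma(0) = (-0.676)(5.524618) = -3.734642.
Therefore gamma(1) = -3.7346 (to 4 decimal places).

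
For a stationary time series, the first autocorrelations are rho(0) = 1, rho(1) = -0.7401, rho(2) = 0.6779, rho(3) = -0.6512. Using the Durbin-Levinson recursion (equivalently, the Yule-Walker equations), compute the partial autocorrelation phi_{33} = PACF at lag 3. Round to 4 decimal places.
\phi_{33} = -0.1950

The PACF at lag k is phi_{kk}, the last component of the solution
to the Yule-Walker system G_k phi = r_k where
  (G_k)_{ij} = rho(|i - j|), (r_k)_i = rho(i), i,j = 1..k.
Equivalently, Durbin-Levinson gives phi_{kk} iteratively:
  phi_{11} = rho(1)
  phi_{kk} = [rho(k) - sum_{j=1..k-1} phi_{k-1,j} rho(k-j)]
            / [1 - sum_{j=1..k-1} phi_{k-1,j} rho(j)],
  phi_{k,j} = phi_{k-1,j} - phi_{kk} phi_{k-1,k-j},  j = 1..k-1.
Step k = 1:
  phi_11 = rho(1) = -0.7401.
Step k = 2:
  phi_22 = [rho(2) - phi_11 rho(1)] / [1 - phi_11 rho(1)] = [0.6779 - (-0.7401)(-0.7401)] / [1 - (-0.7401)(-0.7401)]
         = 0.13015199 / 0.45225199 = 0.287786.
  Update: phi_21 = phi_11 - phi_22 phi_11 = -0.7401 - (0.287786)(-0.7401) = -0.527109.
Step k = 3:
  phi_33 = [rho(3) - phi_21 rho(2) - phi_22 rho(1)] / [1 - phi_21 rho(1) - phi_22 rho(2)]
    numerator   = -0.6512 - (-0.527109)(0.6779) - (0.287786)(-0.7401) = -0.08088189
    denominator = 1 - (-0.527109)(-0.7401) - (0.287786)(0.6779) = 0.41479601
  phi_33 = -0.08088189 / 0.41479601 = -0.195.
Therefore phi_{33} = -0.1950.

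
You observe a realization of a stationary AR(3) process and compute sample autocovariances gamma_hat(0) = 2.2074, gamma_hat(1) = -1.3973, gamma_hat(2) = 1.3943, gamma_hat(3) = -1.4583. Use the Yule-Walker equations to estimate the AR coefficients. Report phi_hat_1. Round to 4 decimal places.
\hat\phi_{1} = -0.2600

The Yule-Walker equations for an AR(p) process read, in matrix form,
  Gamma_p phi = r_p,   with   (Gamma_p)_{ij} = gamma(|i - j|),
                       (r_p)_i = gamma(i),   i,j = 1..p.
Substitute the sample gammas (Toeplitz matrix and right-hand side of size 3):
  Gamma_p = [[2.2074, -1.3973, 1.3943], [-1.3973, 2.2074, -1.3973], [1.3943, -1.3973, 2.2074]]
  r_p     = [-1.3973, 1.3943, -1.4583]
Written out (R1..R3):
  (R1) 2.2074 phi_1 - 1.3973 phi_2 + 1.3943 phi_3 = -1.3973
  (R2) -1.3973 phi_1 + 2.2074 phi_2 - 1.3973 phi_3 = 1.3943
  (R3) 1.3943 phi_1 - 1.3973 phi_2 + 2.2074 phi_3 = -1.4583
Gaussian elimination:
  R2 <- R2 - (-1.3973/2.2074) R1 = R2 - (-0.633007) R1:  1.322899 phi_2 - 0.514698 phi_3 = 0.509799
  R3 <- R3 - (1.3943/2.2074) R1 = R3 - (0.631648) R1:  -0.514698 phi_2 + 1.326693 phi_3 = -0.575698
  R3 <- R3 - (-0.514698/1.322899) R2 = R3 - (-0.389068) R2:  1.12644 phi_3 = -0.377351
Back-substitution:
  phi_hat_3 = -0.377351 / 1.12644 = -0.334995
  phi_hat_2 = (0.509799 - (-0.514698)(-0.334995)) / 1.322899 = 0.255029
  phi_hat_1 = (-1.3973 - (-1.3973)(0.255029) - (1.3943)(-0.334995)) / 2.2074 = -0.259973
So phi_hat = [-0.2600, 0.2550, -0.3350].
Therefore phi_hat_1 = -0.2600.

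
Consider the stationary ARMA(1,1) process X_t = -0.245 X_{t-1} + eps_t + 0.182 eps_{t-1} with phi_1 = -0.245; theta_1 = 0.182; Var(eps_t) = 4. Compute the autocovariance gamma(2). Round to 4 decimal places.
\gamma(2) = 0.0628

Multiply the model equation by X_{t-k} and take expectations. With theta_0 = psi_0 = 1 and psi_j the MA(infinity) weights, this gives
  gamma(k) - sum_i phi_i gamma(k-i) = c_k,
  c_k = sigma^2 * sum_{j=k..q} theta_j psi_{j-k}   (c_k = 0 for k > q),
using gamma(-m) = gamma(m).
psi-weights needed (psi_j = theta_j + sum_i phi_i psi_{j-i}):
  psi_1 = theta_1 + phi_1 = 0.182 + (-0.245) = -0.063
Right-hand sides:
  c_0 = sigma^2 (1 + theta_1 psi_1) = 4 * (1 + (0.182)(-0.063)) = 4 * 0.988534 = 3.954136
  c_1 = sigma^2 theta_1 = 4 * (0.182) = 0.728
  c_2 = 0
Equations for k = 0 and k = 1 (AR order 1):
  gamma(0) = phi_1 gamma(1) + c_0
  gamma(1) = phi_1 gamma(0) + c_1
Substituting the second into the first: gamma(0) (1 - phi_1^2) = c_0 + phi_1 c_1, so
  gamma(0) = (c_0 + phi_1 c_1) / (1 - phi_1^2) = (3.954136 + (-0.245)(0.728)) / (1 - (-0.245)^2) = 3.775776 / 0.939975 = 4.01689.
  gamma(1) = phi_1 gamma(0) + c_1 = (-0.245)(4.01689) + (0.728) = -0.256138.
For k = 2 (> q): gamma(2) = phi_1 gamma(1) = (-0.245)(-0.256138) = 0.062754.
Therefore gamma(2) = 0.0628 (to 4 decimal places).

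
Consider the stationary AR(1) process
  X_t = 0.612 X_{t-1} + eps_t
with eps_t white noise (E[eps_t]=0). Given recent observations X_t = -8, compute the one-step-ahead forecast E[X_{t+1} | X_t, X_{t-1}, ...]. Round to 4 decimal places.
E[X_{t+1} \mid \mathcal F_t] = -4.8960

For an AR(p) model X_t = c + sum_i phi_i X_{t-i} + eps_t, the
one-step-ahead conditional mean is
  E[X_{t+1} | X_t, ...] = c + sum_i phi_i X_{t+1-i}.
Substitute known values:
  E[X_{t+1} | ...] = (0.612) * (-8)
                   = -4.8960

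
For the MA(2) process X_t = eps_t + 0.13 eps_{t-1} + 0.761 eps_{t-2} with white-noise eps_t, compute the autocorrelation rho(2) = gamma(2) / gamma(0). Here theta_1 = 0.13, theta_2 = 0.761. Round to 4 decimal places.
\rho(2) = 0.4768

For an MA(q) process with theta_0 = 1, the autocovariance is
  gamma(k) = sigma^2 * sum_{i=0..q-k} theta_i * theta_{i+k},
and rho(k) = gamma(k) / gamma(0). Sigma^2 cancels.
  numerator   = (1)*(0.761) = 0.761.
  denominator = (1)^2 + (0.13)^2 + (0.761)^2 = 1.596021.
  rho(2) = 0.761 / 1.596021 = 0.4768.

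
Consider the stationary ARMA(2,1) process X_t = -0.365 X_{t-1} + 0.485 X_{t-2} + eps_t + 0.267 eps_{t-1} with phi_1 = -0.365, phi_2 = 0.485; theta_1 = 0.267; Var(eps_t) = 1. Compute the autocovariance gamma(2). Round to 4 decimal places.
\gamma(2) = 1.1645

Multiply the model equation by X_{t-k} and take expectations. With theta_0 = psi_0 = 1 and psi_j the MA(infinity) weights, this gives
  gamma(k) - sum_i phi_i gamma(k-i) = c_k,
  c_k = sigma^2 * sum_{j=k..q} theta_j psi_{j-k}   (c_k = 0 for k > q),
using gamma(-m) = gamma(m).
psi-weights needed (psi_j = theta_j + sum_i phi_i psi_{j-i}):
  psi_1 = theta_1 + phi_1 = 0.267 + (-0.365) = -0.098
Right-hand sides:
  c_0 = sigma^2 (1 + theta_1 psi_1) = 1 * (1 + (0.267)(-0.098)) = 1 * 0.973834 = 0.973834
  c_1 = sigma^2 theta_1 = 1 * (0.267) = 0.267
  c_2 = 0
Equations for k = 0, 1, 2 (AR order 2, c_2 = 0):
  (E0) gamma(0) = phi_1 gamma(1) + phi_2 gamma(2) + c_0
  (E1) gamma(1) = phi_1 gamma(0) + phi_2 gamma(1) + c_1
  (E2) gamma(2) = phi_1 gamma(1) + phi_2 gamma(0)
From (E1): gamma(1) = A gamma(0) + B with
  A = phi_1 / (1 - phi_2) = -0.365 / 0.515 = -0.708738,   B = c_1 / (1 - phi_2) = 0.267 / 0.515 = 0.518447.
Insert (E2) into (E0): gamma(0) (1 - phi_2^2) = phi_1 (1 + phi_2) gamma(1) + c_0.
  phi_1 (1 + phi_2) = (-0.365)(1.485) = -0.542025,   1 - phi_2^2 = 0.764775.
Replace gamma(1) by A gamma(0) + B and collect gamma(0):
  gamma(0) [0.764775 - (-0.542025)(-0.708738)] = (-0.542025)(0.518447) + 0.973834
  gamma(0) * 0.380621 = 0.692823
  gamma(0) = 0.692823 / 0.380621 = 1.820242.
  gamma(1) = A gamma(0) + B = (-0.708738)(1.820242) + (0.518447) = -0.771628.
  gamma(2) = phi_1 gamma(1) + phi_2 gamma(0) = (-0.365)(-0.771628) + (0.485)(1.820242) = 1.164462.
Therefore gamma(2) = 1.1645 (to 4 decimal places).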